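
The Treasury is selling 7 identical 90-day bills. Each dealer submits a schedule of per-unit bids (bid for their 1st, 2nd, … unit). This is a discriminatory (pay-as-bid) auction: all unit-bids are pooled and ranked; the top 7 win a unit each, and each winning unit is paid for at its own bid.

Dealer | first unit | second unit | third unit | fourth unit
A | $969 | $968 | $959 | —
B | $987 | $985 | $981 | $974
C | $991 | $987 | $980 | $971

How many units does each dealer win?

B 4, C 3

All unit-bids, highest first — top 7: 991 (C-1), 987 (B-1), 987 (C-2), 985 (B-2), 981 (B-3), 980 (C-3), 974 (B-4)
Next rejected bid: $971 (not a price — pay-as-bid).
Allocation: B 4, C 3.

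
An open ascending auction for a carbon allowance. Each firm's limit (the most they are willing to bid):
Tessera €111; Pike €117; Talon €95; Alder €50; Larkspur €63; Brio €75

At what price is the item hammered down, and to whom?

Pike wins at €111

Limits ranked: 117 (Pike) > 111 (Tessera) > 95 (Talon) > 75 (Brio) > 63 (Larkspur) > 50 (Alder)
Once the price passes €111, only Pike is left; the hammer falls at Tessera's limit of €111.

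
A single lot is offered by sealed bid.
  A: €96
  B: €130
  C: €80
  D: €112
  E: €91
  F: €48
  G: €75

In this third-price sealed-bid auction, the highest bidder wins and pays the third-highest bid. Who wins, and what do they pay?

Third-price sealed-bid auction: the highest bidder wins and pays the third-highest bid.
Bids ranked: 130 (B) > 112 (D) > 96 (A) > 91 (E) > 80 (C) > 75 (G) > …
B wins; payment is bid #3 in the ranking = €96.

B pays €96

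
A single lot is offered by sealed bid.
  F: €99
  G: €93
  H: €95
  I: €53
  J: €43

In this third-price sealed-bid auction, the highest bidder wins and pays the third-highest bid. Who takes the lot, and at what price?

Bids in order: 99 (F) > 95 (H) > 93 (G) > 53 (I) > 43 (J)
F is highest; pays the third-highest bid, €93.

F pays €93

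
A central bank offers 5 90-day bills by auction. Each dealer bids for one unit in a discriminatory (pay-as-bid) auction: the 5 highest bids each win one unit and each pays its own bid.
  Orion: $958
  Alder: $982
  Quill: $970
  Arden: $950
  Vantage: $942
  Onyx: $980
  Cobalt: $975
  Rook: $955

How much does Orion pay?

Bids ranked high→low: 982 (Alder), 980 (Onyx), 975 (Cobalt), 970 (Quill), 958 (Orion), 955 (Rook), 950 (Arden), …
The 5 highest are Alder, Onyx, Cobalt, Quill, Orion.
Orion wins → own bid $958.

Orion pays $958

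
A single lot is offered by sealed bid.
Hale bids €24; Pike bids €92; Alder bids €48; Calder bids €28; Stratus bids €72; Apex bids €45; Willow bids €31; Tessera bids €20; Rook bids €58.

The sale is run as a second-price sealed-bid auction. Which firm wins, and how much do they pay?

Pike pays €72

Sorting bids: 92 (Pike) > 72 (Stratus) > 58 (Rook) > 48 (Alder) > 45 (Apex) > 31 (Willow) > …
Pike is highest; pays the second-highest bid, €72.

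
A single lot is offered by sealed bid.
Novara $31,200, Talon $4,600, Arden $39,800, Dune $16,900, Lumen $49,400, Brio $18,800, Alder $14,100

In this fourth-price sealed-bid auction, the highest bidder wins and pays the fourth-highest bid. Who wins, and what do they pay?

Lumen pays $18,800

Fourth-price sealed-bid auction: the highest bidder wins and pays the fourth-highest bid.
Sorting bids: 49,400 (Lumen) > 39,800 (Arden) > 31,200 (Novara) > 18,800 (Brio) > 16,900 (Dune) > 14,100 (Alder) > …
Lumen is highest; pays the fourth-highest bid, $18,800.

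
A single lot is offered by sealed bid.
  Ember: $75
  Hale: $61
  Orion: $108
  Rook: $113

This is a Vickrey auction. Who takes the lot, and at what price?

Rook pays $108

Rule: the highest bidder wins and pays the second-highest bid.
Bids ranked: 113 (Rook) > 108 (Orion) > 75 (Ember) > 61 (Hale)
Rook is highest; pays the second-highest bid, $108.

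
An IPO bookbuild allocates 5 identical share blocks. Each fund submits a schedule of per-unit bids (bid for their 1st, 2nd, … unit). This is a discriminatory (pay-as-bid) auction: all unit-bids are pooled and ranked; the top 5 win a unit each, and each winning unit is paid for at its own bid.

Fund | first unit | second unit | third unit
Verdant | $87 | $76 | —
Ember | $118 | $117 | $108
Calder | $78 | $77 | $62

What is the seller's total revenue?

Merging the schedules and taking the best 5: 118 (Ember-1), 117 (Ember-2), 108 (Ember-3), 87 (Verdant-1), 78 (Calder-1)
Next rejected bid: $77 (not a price — pay-as-bid).
Each winning unit pays its own bid.
Revenue = 118 + 117 + 108 + 87 + 78 = $508.

Total revenue: $508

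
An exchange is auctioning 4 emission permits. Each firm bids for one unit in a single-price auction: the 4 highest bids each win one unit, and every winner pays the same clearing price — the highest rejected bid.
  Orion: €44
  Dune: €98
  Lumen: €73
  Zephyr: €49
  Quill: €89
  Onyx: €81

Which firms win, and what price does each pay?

Bids ranked high→low: 98 (Dune), 89 (Quill), 81 (Onyx), 73 (Lumen), 49 (Zephyr), 44 (Orion)
Winners (4 units): Dune, Quill, Onyx, Lumen.
Highest unsuccessful bid: €49 → clearing price.

Dune, Quill, Onyx, Lumen; each pays €49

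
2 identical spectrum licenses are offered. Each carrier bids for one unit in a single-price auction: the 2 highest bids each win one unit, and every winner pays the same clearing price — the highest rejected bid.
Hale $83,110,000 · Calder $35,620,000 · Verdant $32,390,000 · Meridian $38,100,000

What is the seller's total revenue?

Ordering the bids: 83,110,000 (Hale), 38,100,000 (Meridian), 35,620,000 (Calder), 32,390,000 (Verdant)
The 2 highest are Hale, Meridian.
First losing bid is Calder's $35,620,000, which sets the uniform price.
Total revenue = 2 × $35,620,000 = $71,240,000.

Total revenue: $71,240,000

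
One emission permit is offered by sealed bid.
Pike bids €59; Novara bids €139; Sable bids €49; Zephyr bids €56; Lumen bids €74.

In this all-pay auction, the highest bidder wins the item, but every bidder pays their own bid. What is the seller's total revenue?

Rule: the highest bidder wins the item, but every bidder pays their own bid.
Sorting bids: 139 (Novara) > 74 (Lumen) > 59 (Pike) > 56 (Zephyr) > 49 (Sable)
Every bidder forfeits their bid regardless of winning.
Revenue = 59 + 139 + 49 + 56 + 74 = €377.

Total revenue: €377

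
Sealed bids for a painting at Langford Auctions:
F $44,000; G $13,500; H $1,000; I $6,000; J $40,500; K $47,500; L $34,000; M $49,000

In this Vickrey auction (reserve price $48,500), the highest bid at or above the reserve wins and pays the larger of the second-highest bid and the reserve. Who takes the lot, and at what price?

Bids in order: 49,000 (M) > 47,500 (K) > 44,000 (F) > 40,500 (J) > 34,000 (L) > 13,500 (G) > …
M has the top bid at or above the reserve ($49,000).
max(second-highest $47,500, reserve $48,500) = $48,500.

M pays $48,500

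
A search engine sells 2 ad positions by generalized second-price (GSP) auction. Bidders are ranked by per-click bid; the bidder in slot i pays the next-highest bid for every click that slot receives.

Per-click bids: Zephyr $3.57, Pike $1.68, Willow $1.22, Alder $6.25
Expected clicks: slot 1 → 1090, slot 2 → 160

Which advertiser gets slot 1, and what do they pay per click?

Ranked by bid: $6.25 (Alder) > $3.57 (Zephyr) > $1.68 (Pike) > …
Slot 1 goes to the first-ranked bidder, Alder, who pays the next bid down: $3.57/click.

Alder; $3.57 per click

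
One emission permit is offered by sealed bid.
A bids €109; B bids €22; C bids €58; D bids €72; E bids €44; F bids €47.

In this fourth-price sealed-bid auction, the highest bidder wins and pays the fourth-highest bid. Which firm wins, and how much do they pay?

Sorting bids: 109 (A) > 72 (D) > 58 (C) > 47 (F) > 44 (E) > 22 (B)
A is highest; pays the fourth-highest bid, €47.

A pays €47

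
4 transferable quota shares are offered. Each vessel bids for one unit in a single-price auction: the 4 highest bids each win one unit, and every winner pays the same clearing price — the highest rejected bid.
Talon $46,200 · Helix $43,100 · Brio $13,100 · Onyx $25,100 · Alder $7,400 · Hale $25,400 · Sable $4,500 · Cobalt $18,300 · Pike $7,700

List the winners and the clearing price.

Talon, Helix, Hale, Onyx; each pays $18,300

Bids ranked high→low: 46,200 (Talon), 43,100 (Helix), 25,400 (Hale), 25,100 (Onyx), 18,300 (Cobalt), 13,100 (Brio), …
Top 4: Talon, Helix, Hale, Onyx.
Clearing price = highest rejected bid = $18,300.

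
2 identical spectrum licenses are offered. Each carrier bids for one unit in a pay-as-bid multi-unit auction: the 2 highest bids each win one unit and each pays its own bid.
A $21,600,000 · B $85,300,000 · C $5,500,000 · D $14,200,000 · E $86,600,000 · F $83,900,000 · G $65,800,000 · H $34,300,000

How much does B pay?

Sorting: 86,600,000 (E), 85,300,000 (B), 83,900,000 (F), 65,800,000 (G), …
The 2 highest are E, B.
B wins → own bid $85,300,000.

B pays $85,300,000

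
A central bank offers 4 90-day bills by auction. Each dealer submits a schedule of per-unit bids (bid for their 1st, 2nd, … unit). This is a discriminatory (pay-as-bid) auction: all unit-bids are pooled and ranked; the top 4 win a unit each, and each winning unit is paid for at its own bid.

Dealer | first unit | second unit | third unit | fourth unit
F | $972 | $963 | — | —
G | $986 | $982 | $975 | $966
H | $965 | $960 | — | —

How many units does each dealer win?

All unit-bids, highest first — top 4: 986 (G-1), 982 (G-2), 975 (G-3), 972 (F-1)
Next rejected bid: $966 (not a price — pay-as-bid).
Allocation: F 1, G 3.

F 1, G 3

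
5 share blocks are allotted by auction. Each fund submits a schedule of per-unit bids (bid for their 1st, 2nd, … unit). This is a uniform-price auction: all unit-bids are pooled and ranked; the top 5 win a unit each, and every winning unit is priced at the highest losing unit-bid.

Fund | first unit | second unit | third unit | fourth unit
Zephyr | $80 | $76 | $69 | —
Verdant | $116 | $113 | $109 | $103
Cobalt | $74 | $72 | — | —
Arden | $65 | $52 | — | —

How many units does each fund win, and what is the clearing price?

All unit-bids, highest first — top 5: 116 (Verdant-1), 113 (Verdant-2), 109 (Verdant-3), 103 (Verdant-4), 80 (Zephyr-1)
The (k+1)-th unit-bid is $76.
Allocation: Verdant 4, Zephyr 1.

Verdant 4, Zephyr 1; clearing price $76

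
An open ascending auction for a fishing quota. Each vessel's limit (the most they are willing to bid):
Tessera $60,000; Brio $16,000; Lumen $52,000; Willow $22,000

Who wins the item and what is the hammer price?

Rule: the price rises until one bidder remains; the winner pays the price at which the last rival dropped out.
Limits ranked: 60,000 (Tessera) > 52,000 (Lumen) > 22,000 (Willow) > 16,000 (Brio)
Once the price passes $52,000, only Tessera is left; the hammer falls at Lumen's limit of $52,000.

Tessera wins at $52,000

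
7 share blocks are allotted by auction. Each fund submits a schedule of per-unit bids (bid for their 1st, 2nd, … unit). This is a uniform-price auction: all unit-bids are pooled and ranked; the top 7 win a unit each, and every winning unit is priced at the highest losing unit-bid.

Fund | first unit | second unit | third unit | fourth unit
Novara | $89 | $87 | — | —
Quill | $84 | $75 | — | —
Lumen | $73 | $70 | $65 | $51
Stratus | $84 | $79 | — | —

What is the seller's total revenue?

All unit-bids, highest first — top 7: 89 (Novara-1), 87 (Novara-2), 84 (Quill-1), 84 (Stratus-1), 79 (Stratus-2), 75 (Quill-2), 73 (Lumen-1)
The (k+1)-th unit-bid is $70.
Allocation: Lumen 1, Novara 2, Quill 2, Stratus 2. Every unit priced at $70.
Revenue = 7 × 70 = $490.

Total revenue: $490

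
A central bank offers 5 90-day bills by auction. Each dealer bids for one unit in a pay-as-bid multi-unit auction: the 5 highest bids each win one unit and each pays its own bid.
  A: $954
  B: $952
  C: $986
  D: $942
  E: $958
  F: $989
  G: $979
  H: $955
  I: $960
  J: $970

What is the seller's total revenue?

Ordering the bids: 989 (F), 986 (C), 979 (G), 970 (J), 960 (I), 958 (E), 955 (H), …
The 5 highest are F, C, G, J, I.
Total revenue = 989 + 986 + 979 + 970 + 960 = $4,884.

Total revenue: $4,884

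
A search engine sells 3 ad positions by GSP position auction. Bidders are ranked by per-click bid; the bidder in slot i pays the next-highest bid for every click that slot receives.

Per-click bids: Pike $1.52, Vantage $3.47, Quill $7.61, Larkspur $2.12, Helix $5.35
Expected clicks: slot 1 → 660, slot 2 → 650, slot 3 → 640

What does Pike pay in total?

Pike pays $0.00

Per-click bids in order: $7.61 (Quill) > $5.35 (Helix) > $3.47 (Vantage) > $2.12 (Larkspur) > …
Pike ranks below slot 3 → no slot, pays nothing.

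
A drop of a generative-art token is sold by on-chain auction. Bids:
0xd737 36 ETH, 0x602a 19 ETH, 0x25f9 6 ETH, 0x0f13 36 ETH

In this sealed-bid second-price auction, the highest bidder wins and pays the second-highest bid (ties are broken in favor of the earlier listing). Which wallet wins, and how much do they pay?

0xd737 pays 36 ETH

Bids ranked: 36 (0xd737) > 36 (0x0f13) > 19 (0x602a) > 6 (0x25f9)
Tie at 36 ETH → 0xd737 wins by tie-break.
0xd737 is highest; pays the second-highest bid, 36 ETH.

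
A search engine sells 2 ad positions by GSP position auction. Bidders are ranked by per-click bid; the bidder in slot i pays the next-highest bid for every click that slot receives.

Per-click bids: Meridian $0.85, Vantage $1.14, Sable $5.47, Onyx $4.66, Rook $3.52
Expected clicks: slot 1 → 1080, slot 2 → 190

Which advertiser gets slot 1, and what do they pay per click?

Ranked by bid: $5.47 (Sable) > $4.66 (Onyx) > $3.52 (Rook) > …
Slot 1 goes to the first-ranked bidder, Sable, who pays the next bid down: $4.66/click.

Sable; $4.66 per click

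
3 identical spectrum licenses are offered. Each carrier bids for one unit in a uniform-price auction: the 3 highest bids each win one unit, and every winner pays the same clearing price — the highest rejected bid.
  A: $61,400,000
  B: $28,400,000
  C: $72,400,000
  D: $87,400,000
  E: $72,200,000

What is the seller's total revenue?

Total revenue: $184,200,000

Ordering the bids: 87,400,000 (D), 72,400,000 (C), 72,200,000 (E), 61,400,000 (A), 28,400,000 (B)
Top 3: D, C, E.
First losing bid is A's $61,400,000, which sets the uniform price.
Total revenue = 3 × $61,400,000 = $184,200,000.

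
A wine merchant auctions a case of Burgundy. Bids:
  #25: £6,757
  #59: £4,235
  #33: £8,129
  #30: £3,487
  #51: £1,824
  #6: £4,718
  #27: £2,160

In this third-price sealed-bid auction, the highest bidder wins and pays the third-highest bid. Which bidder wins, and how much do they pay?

#33 pays £4,718

Sorting bids: 8,129 (#33) > 6,757 (#25) > 4,718 (#6) > 4,235 (#59) > 3,487 (#30) > 2,160 (#27) > …
#33 is highest; pays the third-highest bid, £4,718.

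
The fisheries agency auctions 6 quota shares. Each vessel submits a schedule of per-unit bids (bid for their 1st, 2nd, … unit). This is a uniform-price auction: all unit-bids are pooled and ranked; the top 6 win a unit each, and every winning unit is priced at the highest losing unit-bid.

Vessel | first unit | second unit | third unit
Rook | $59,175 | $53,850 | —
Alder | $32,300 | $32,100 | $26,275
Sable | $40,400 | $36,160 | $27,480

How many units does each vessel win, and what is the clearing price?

Pooled unit-bids ranked (top 6): 59,175 (Rook-1), 53,850 (Rook-2), 40,400 (Sable-1), 36,160 (Sable-2), 32,300 (Alder-1), 32,100 (Alder-2)
The (k+1)-th unit-bid is $27,480.
Allocation: Alder 2, Rook 2, Sable 2.

Alder 2, Rook 2, Sable 2; clearing price $27,480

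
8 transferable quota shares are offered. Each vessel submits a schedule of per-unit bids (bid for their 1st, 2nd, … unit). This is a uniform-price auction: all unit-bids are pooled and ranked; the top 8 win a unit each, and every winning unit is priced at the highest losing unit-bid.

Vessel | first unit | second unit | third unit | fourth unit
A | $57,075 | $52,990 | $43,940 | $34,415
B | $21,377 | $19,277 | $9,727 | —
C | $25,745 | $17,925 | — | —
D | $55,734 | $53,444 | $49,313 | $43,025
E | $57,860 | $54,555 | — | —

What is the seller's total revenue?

Total revenue: $344,200

Merging the schedules and taking the best 8: 57,860 (E-1), 57,075 (A-1), 55,734 (D-1), 54,555 (E-2), 53,444 (D-2), 52,990 (A-2), 49,313 (D-3), 43,940 (A-3)
Highest rejected unit-bid = $43,025.
Allocation: A 3, D 3, E 2. Every unit priced at $43,025.
Revenue = 8 × 43,025 = $344,200.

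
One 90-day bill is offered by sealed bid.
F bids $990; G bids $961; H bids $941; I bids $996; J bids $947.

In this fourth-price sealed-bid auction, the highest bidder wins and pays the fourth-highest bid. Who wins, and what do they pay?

I pays $947

Bids in order: 996 (I) > 990 (F) > 961 (G) > 947 (J) > 941 (H)
I is highest; pays the fourth-highest bid, $947.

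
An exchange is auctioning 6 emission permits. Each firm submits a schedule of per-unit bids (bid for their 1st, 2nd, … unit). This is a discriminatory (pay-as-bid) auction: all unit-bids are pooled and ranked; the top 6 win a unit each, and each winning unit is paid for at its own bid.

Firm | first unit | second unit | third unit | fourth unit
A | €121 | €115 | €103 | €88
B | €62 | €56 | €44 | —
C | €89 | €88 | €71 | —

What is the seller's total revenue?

Pooled unit-bids ranked (top 6): 121 (A-1), 115 (A-2), 103 (A-3), 89 (C-1), 88 (A-4), 88 (C-2)
Next rejected bid: €71 (not a price — pay-as-bid).
Each winning unit pays its own bid.
Revenue = 121 + 115 + 103 + 89 + 88 + 88 = €604.

Total revenue: €604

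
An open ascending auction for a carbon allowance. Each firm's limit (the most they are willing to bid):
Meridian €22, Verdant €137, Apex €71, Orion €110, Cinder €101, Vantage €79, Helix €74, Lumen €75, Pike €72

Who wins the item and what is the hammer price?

Limits in order: 137 (Verdant) > 110 (Orion) > 101 (Cinder) > 79 (Vantage) > 75 (Lumen) > 74 (Helix) > …
Orion is the last rival to drop out, at €110; Verdant remains and wins at that price.

Verdant wins at €110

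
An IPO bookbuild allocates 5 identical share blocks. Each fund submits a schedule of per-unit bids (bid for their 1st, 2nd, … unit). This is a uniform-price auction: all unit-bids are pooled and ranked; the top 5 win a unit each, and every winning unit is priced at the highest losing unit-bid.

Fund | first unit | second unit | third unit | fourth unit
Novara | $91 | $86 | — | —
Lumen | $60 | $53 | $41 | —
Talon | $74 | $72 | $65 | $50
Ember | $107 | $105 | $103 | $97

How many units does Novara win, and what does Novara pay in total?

Novara: 1 unit, pays $86

All unit-bids, highest first — top 5: 107 (Ember-1), 105 (Ember-2), 103 (Ember-3), 97 (Ember-4), 91 (Novara-1)
First bid not allocated: $86.
Novara wins 1 unit(s) at $86 each.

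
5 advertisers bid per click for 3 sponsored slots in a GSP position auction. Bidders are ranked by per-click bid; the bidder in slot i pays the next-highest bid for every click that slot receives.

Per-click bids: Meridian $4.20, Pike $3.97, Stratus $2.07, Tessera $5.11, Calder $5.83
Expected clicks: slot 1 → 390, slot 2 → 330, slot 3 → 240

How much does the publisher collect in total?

Sorting advertisers: $5.83 (Calder) > $5.11 (Tessera) > $4.20 (Meridian) > $3.97 (Pike) > …
Slot 1: Calder pays $5.11 × 390 = $1992.90
Slot 2: Tessera pays $4.20 × 330 = $1386.00
Slot 3: Meridian pays $3.97 × 240 = $952.80
Total = $4331.70

Total revenue: $4331.70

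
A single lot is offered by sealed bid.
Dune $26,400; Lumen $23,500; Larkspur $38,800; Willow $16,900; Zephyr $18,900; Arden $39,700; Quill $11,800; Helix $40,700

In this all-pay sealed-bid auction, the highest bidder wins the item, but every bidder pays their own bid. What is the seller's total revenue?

Rule: the highest bidder wins the item, but every bidder pays their own bid.
Sorting bids: 40,700 (Helix) > 39,700 (Arden) > 38,800 (Larkspur) > 26,400 (Dune) > 23,500 (Lumen) > 18,900 (Zephyr) > …
Every bidder forfeits their bid regardless of winning.
Revenue = 26,400 + 23,500 + 38,800 + 16,900 + 18,900 + 39,700 + 11,800 + 40,700 = $216,700.

Total revenue: $216,700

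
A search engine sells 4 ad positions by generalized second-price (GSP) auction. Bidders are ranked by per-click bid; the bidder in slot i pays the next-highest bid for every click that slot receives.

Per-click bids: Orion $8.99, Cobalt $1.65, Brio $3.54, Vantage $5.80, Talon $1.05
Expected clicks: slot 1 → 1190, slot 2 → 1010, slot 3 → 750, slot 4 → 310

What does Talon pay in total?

Sorting advertisers: $8.99 (Orion) > $5.80 (Vantage) > $3.54 (Brio) > $1.65 (Cobalt) > $1.05 (Talon)
Talon ranks below slot 4 → no slot, pays nothing.

Talon pays $0.00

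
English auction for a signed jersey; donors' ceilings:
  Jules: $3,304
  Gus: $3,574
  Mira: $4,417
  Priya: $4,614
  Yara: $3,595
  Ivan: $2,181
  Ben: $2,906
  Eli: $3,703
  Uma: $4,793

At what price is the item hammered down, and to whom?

Sorting limits: 4,793 (Uma) > 4,614 (Priya) > 4,417 (Mira) > 3,703 (Eli) > 3,595 (Yara) > 3,574 (Gus) > …
Bidding ends when Priya exits at $4,614; Uma takes it.

Uma wins at $4,614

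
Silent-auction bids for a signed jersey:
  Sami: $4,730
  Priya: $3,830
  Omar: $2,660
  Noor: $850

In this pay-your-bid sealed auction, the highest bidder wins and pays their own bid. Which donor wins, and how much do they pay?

Sami pays $4,730

Pay-your-bid sealed auction: the highest bidder wins and pays their own bid.
Bids ranked: 4,730 (Sami) > 3,830 (Priya) > 2,660 (Omar) > 850 (Noor)
First-price: Sami pays what they bid, $4,730.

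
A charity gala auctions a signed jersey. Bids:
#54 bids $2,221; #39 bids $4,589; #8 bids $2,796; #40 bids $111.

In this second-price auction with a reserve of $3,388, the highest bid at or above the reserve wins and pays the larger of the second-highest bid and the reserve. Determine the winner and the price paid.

Sorting bids: 4,589 (#39) > 2,796 (#8) > 2,221 (#54) > 111 (#40)
Highest eligible bid: #39 at $4,589.
Second-highest bid $2,796 is below the reserve $3,388, so the reserve binds → payment $3,388.

#39 pays $3,388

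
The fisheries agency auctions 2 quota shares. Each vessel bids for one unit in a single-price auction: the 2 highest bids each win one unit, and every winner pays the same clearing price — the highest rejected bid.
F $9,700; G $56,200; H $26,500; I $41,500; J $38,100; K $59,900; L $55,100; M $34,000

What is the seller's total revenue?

Bids ranked high→low: 59,900 (K), 56,200 (G), 55,100 (L), 41,500 (I), …
Winners (2 units): K, G.
Clearing price = highest rejected bid = $55,100.
Total revenue = 2 × $55,100 = $110,200.

Total revenue: $110,200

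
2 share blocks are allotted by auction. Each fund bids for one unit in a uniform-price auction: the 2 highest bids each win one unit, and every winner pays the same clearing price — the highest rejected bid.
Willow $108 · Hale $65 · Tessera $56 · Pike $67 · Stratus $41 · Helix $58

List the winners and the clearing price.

Bids ranked high→low: 108 (Willow), 67 (Pike), 65 (Hale), 58 (Helix), …
Winners (2 units): Willow, Pike.
Clearing price = highest rejected bid = $65.

Willow, Pike; each pays $65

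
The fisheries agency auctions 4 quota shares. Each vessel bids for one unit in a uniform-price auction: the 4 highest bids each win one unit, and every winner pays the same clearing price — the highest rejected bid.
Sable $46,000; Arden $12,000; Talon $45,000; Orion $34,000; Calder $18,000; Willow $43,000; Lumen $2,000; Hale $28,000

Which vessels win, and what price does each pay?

Sorting: 46,000 (Sable), 45,000 (Talon), 43,000 (Willow), 34,000 (Orion), 28,000 (Hale), 18,000 (Calder), …
Top 4: Sable, Talon, Willow, Orion.
Highest unsuccessful bid: $28,000 → clearing price.

Sable, Talon, Willow, Orion; each pays $28,000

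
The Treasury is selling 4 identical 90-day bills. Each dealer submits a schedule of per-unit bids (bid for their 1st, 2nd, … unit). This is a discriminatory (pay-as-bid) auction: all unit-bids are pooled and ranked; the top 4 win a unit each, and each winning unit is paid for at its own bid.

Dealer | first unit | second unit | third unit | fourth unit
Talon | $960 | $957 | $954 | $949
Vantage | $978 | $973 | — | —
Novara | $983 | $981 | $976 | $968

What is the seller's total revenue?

Pooled unit-bids ranked (top 4): 983 (Novara-1), 981 (Novara-2), 978 (Vantage-1), 976 (Novara-3)
Next rejected bid: $973 (not a price — pay-as-bid).
Each winning unit pays its own bid.
Revenue = 983 + 981 + 978 + 976 = $3,918.

Total revenue: $3,918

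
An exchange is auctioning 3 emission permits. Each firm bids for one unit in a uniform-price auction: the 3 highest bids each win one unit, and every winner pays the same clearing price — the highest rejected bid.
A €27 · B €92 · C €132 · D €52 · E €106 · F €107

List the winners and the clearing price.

C, F, E; each pays €92

Bids ranked high→low: 132 (C), 107 (F), 106 (E), 92 (B), 52 (D), …
The 3 highest are C, F, E.
Highest unsuccessful bid: €92 → clearing price.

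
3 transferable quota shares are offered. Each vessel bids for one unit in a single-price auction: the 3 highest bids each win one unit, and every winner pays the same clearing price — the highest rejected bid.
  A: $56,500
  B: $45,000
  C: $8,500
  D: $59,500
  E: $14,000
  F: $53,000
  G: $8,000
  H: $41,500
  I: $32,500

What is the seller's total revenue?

Bids ranked high→low: 59,500 (D), 56,500 (A), 53,000 (F), 45,000 (B), 41,500 (H), …
The 3 highest are D, A, F.
Clearing price = highest rejected bid = $45,000.
Total revenue = 3 × $45,000 = $135,000.

Total revenue: $135,000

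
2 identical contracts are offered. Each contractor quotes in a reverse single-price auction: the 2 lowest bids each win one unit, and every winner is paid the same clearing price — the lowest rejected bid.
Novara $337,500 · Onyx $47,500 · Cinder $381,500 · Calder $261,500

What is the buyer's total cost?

Total cost: $675,000

Bids ranked low→high: 47,500 (Onyx), 261,500 (Calder), 337,500 (Novara), 381,500 (Cinder)
The 2 lowest are Onyx, Calder.
Clearing price = lowest rejected bid = $337,500.
Total cost = 2 × $337,500 = $675,000.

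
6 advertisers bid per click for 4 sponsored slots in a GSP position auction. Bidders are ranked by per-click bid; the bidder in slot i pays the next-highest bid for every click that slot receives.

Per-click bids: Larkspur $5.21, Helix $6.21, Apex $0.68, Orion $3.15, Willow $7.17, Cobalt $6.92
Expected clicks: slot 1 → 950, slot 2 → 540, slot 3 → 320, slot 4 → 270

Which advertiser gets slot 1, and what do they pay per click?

Willow; $6.92 per click

Per-click bids in order: $7.17 (Willow) > $6.92 (Cobalt) > $6.21 (Helix) > $5.21 (Larkspur) > $3.15 (Orion) > …
Slot 1 goes to the first-ranked bidder, Willow, who pays the next bid down: $6.92/click.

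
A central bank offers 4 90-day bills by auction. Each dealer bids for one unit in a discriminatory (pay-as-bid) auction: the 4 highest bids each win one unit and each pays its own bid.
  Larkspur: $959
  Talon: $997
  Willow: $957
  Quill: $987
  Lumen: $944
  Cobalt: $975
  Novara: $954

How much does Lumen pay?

Lumen pays $0

Bids ranked high→low: 997 (Talon), 987 (Quill), 975 (Cobalt), 959 (Larkspur), 957 (Willow), 954 (Novara), …
The 4 highest are Talon, Quill, Cobalt, Larkspur.
Lumen does not win → $0.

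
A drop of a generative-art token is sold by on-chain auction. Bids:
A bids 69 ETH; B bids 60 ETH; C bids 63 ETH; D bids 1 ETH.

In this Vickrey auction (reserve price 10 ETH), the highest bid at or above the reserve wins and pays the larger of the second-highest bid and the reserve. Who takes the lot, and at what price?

Bids ranked: 69 (A) > 63 (C) > 60 (B) > 1 (D)
A has the top bid at or above the reserve (69 ETH).
max(second-highest 63 ETH, reserve 10 ETH) = 63 ETH; the reserve does not bind.

A pays 63 ETH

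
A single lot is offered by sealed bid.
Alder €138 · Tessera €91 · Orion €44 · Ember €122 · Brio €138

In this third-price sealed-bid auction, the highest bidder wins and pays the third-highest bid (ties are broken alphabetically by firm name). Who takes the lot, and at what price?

Bids ranked: 138 (Alder) > 138 (Brio) > 122 (Ember) > 91 (Tessera) > 44 (Orion)
Tie at €138 → Alder wins by tie-break.
Alder is highest; pays the third-highest bid, €122.

Alder pays €122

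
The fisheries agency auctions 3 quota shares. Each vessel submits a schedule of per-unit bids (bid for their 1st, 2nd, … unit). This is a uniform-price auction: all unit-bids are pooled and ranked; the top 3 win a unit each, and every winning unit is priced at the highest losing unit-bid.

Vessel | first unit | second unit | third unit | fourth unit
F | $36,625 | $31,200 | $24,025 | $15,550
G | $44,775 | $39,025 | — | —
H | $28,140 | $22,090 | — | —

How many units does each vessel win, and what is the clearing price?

Pooled unit-bids ranked (top 3): 44,775 (G-1), 39,025 (G-2), 36,625 (F-1)
First bid not allocated: $31,200.
Allocation: F 1, G 2.

F 1, G 2; clearing price $31,200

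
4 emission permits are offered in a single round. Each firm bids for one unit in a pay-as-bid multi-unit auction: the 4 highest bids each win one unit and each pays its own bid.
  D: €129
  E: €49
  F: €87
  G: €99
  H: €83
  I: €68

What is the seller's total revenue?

Bids ranked high→low: 129 (D), 99 (G), 87 (F), 83 (H), 68 (I), 49 (E)
The 4 highest are D, G, F, H.
Total revenue = 129 + 99 + 87 + 83 = €398.

Total revenue: €398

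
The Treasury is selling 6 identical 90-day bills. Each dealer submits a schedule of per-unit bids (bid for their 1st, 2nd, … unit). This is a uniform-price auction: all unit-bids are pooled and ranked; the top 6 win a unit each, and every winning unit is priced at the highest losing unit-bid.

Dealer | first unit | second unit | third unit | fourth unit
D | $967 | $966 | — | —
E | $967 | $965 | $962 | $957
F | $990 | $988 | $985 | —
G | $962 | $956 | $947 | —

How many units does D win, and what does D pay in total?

Pooled unit-bids ranked (top 6): 990 (F-1), 988 (F-2), 985 (F-3), 967 (D-1), 967 (E-1), 966 (D-2)
The (k+1)-th unit-bid is $965.
D wins 2 unit(s) at $965 each.

D: 2 units, pays $1,930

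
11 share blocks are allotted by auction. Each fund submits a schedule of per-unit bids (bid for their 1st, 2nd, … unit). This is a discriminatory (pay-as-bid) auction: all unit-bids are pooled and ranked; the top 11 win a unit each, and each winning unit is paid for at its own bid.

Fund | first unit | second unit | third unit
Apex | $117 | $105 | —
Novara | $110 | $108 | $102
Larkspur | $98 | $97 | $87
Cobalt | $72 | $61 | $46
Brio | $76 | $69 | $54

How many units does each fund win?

Apex 2, Brio 2, Cobalt 1, Larkspur 3, Novara 3

Pooled unit-bids ranked (top 11): 117 (Apex-1), 110 (Novara-1), 108 (Novara-2), 105 (Apex-2), 102 (Novara-3), 98 (Larkspur-1), 97 (Larkspur-2), 87 (Larkspur-3), 76 (Brio-1), 72 (Cobalt-1), 69 (Brio-2)
Next rejected bid: $61 (not a price — pay-as-bid).
Allocation: Apex 2, Brio 2, Cobalt 1, Larkspur 3, Novara 3.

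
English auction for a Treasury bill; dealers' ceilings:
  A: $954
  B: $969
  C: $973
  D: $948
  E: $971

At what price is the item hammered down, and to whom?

Limits ranked: 973 (C) > 971 (E) > 969 (B) > 954 (A) > 948 (D)
Once the price passes $971, only C is left; the hammer falls at E's limit of $971.

C wins at $971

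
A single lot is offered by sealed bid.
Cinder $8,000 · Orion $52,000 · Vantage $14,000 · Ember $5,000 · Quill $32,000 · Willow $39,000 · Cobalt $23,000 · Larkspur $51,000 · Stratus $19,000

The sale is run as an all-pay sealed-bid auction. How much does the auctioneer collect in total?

Bids ranked: 52,000 (Orion) > 51,000 (Larkspur) > 39,000 (Willow) > 32,000 (Quill) > 23,000 (Cobalt) > 19,000 (Stratus) > …
Every bidder forfeits their bid regardless of winning.
Revenue = 8,000 + 52,000 + 14,000 + 5,000 + 32,000 + 39,000 + 23,000 + 51,000 + 19,000 = $243,000.

Total revenue: $243,000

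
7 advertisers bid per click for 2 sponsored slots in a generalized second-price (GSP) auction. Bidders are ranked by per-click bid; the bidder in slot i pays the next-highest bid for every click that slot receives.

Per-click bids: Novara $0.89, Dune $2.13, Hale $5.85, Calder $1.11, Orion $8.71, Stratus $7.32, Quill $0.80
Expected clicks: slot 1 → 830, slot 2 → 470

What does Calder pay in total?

Ranked by bid: $8.71 (Orion) > $7.32 (Stratus) > $5.85 (Hale) > …
Calder ranks below slot 2 → no slot, pays nothing.

Calder pays $0.00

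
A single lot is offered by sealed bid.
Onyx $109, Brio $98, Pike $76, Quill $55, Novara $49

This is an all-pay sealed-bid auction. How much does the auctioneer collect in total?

Bids in order: 109 (Onyx) > 98 (Brio) > 76 (Pike) > 55 (Quill) > 49 (Novara)
Every bidder forfeits their bid regardless of winning.
Revenue = 109 + 98 + 76 + 55 + 49 = $387.

Total revenue: $387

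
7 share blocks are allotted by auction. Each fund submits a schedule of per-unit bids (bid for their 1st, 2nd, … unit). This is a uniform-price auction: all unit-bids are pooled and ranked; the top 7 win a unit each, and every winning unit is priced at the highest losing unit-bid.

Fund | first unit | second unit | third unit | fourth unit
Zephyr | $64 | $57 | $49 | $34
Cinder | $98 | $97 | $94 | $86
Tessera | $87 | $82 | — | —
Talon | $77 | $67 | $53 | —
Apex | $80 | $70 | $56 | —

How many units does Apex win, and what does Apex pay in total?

Apex: 1 unit, pays $77

Merging the schedules and taking the best 7: 98 (Cinder-1), 97 (Cinder-2), 94 (Cinder-3), 87 (Tessera-1), 86 (Cinder-4), 82 (Tessera-2), 80 (Apex-1)
Highest rejected unit-bid = $77.
Apex wins 1 unit(s) at $77 each.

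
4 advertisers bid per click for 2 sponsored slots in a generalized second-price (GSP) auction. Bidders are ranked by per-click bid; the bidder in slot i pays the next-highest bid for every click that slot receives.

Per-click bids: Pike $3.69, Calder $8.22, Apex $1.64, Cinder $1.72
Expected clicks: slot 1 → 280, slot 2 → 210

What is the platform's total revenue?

Total revenue: $1394.40

Ranked by bid: $8.22 (Calder) > $3.69 (Pike) > $1.72 (Cinder) > …
Slot 1: Calder pays $3.69 × 280 = $1033.20
Slot 2: Pike pays $1.72 × 210 = $361.20
Total = $1394.40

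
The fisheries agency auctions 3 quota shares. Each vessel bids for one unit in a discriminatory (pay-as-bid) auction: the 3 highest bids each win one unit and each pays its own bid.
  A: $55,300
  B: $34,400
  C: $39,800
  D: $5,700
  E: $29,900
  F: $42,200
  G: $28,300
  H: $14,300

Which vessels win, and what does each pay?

A $55,300, F $42,200, C $39,800

Ordering the bids: 55,300 (A), 42,200 (F), 39,800 (C), 34,400 (B), 29,900 (E), …
Winners (3 units): A, F, C.
Each winner pays its own bid: A $55,300, F $42,200, C $39,800.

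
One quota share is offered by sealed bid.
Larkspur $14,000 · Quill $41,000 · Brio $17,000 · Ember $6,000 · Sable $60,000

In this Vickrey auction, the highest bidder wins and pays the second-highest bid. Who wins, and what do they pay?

Bids in order: 60,000 (Sable) > 41,000 (Quill) > 17,000 (Brio) > 14,000 (Larkspur) > 6,000 (Ember)
Sable is highest; pays the second-highest bid, $41,000.

Sable pays $41,000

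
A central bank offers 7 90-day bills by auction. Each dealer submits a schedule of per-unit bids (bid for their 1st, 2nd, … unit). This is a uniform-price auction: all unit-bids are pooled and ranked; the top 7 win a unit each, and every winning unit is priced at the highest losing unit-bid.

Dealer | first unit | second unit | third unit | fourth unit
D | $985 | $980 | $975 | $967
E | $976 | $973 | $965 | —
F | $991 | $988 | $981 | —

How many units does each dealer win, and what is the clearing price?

D 3, E 1, F 3; clearing price $973

Pooled unit-bids ranked (top 7): 991 (F-1), 988 (F-2), 985 (D-1), 981 (F-3), 980 (D-2), 976 (E-1), 975 (D-3)
First bid not allocated: $973.
Allocation: D 3, E 1, F 3.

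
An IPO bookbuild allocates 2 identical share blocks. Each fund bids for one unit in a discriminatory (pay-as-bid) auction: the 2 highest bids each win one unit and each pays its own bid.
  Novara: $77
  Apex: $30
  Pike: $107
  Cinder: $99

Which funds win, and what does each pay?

Pike $107, Cinder $99

Ordering the bids: 107 (Pike), 99 (Cinder), 77 (Novara), 30 (Apex)
Top 2: Pike, Cinder.
Each winner pays its own bid: Pike $107, Cinder $99.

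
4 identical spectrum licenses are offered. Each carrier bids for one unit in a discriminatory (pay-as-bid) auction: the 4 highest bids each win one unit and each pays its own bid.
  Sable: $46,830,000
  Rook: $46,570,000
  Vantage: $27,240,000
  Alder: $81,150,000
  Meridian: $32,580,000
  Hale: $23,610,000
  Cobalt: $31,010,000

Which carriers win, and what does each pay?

Ordering the bids: 81,150,000 (Alder), 46,830,000 (Sable), 46,570,000 (Rook), 32,580,000 (Meridian), 31,010,000 (Cobalt), 27,240,000 (Vantage), …
The 4 highest are Alder, Sable, Rook, Meridian.
Each winner pays its own bid: Alder $81,150,000, Sable $46,830,000, Rook $46,570,000, Meridian $32,580,000.

Alder $81,150,000, Sable $46,830,000, Rook $46,570,000, Meridian $32,580,000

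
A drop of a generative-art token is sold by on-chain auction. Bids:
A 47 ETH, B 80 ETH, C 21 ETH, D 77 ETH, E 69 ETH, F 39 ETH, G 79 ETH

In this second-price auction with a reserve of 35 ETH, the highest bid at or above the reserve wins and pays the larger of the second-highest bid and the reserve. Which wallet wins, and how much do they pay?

B pays 79 ETH

Sorting bids: 80 (B) > 79 (G) > 77 (D) > 69 (E) > 47 (A) > 39 (F) > …
B has the top bid at or above the reserve (80 ETH).
max(second-highest 79 ETH, reserve 35 ETH) = 79 ETH; the reserve does not bind.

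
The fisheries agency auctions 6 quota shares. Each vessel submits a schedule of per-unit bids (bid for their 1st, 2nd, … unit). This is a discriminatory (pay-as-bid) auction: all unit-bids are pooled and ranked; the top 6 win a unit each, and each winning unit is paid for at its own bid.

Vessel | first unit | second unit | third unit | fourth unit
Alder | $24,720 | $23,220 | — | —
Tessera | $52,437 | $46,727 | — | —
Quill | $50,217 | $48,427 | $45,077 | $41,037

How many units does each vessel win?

Quill 4, Tessera 2

All unit-bids, highest first — top 6: 52,437 (Tessera-1), 50,217 (Quill-1), 48,427 (Quill-2), 46,727 (Tessera-2), 45,077 (Quill-3), 41,037 (Quill-4)
Next rejected bid: $24,720 (not a price — pay-as-bid).
Allocation: Quill 4, Tessera 2.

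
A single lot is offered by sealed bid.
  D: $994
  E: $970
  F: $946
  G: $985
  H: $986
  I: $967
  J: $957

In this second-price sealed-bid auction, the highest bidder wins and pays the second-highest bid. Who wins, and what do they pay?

D pays $986

Bids ranked: 994 (D) > 986 (H) > 985 (G) > 970 (E) > 967 (I) > 957 (J) > …
Second-price: D pays H's bid of $986.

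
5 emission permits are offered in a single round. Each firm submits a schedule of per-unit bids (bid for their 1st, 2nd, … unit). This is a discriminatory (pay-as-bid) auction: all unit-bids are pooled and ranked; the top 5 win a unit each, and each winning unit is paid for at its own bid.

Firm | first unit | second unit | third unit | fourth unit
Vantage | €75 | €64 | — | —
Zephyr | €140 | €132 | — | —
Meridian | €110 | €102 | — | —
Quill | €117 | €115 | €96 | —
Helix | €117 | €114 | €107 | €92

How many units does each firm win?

Helix 1, Quill 2, Zephyr 2

Pooled unit-bids ranked (top 5): 140 (Zephyr-1), 132 (Zephyr-2), 117 (Quill-1), 117 (Helix-1), 115 (Quill-2)
Next rejected bid: €114 (not a price — pay-as-bid).
Allocation: Helix 1, Quill 2, Zephyr 2.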